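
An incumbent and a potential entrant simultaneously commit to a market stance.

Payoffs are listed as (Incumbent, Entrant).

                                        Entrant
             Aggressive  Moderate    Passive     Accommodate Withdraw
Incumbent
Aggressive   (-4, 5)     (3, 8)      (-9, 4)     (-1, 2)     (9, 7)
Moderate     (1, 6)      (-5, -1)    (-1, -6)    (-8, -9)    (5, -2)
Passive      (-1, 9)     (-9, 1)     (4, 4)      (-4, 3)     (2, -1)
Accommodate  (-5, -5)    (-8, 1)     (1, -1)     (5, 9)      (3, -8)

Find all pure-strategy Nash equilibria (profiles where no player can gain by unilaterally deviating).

Incumbent against Aggressive: payoffs -4, 1, -1, -5 → best response Moderate.
Incumbent against Moderate: payoffs 3, -5, -9, -8 → best response Aggressive.
Incumbent against Passive: payoffs -9, -1, 4, 1 → best response Passive.
Incumbent against Accommodate: payoffs -1, -8, -4, 5 → best response Accommodate.
Incumbent against Withdraw: payoffs 9, 5, 2, 3 → best response Aggressive.
Entrant against Aggressive: payoffs 5, 8, 4, 2, 7 → best response Moderate.
Entrant against Moderate: payoffs 6, -1, -6, -9, -2 → best response Aggressive.
Entrant against Passive: payoffs 9, 1, 4, 3, -1 → best response Aggressive.
Entrant against Accommodate: payoffs -5, 1, -1, 9, -8 → best response Accommodate.
Mutual best responses: (Aggressive, Moderate); (Moderate, Aggressive); (Accommodate, Accommodate).

(Aggressive, Moderate) and (Moderate, Aggressive) and (Accommodate, Accommodate)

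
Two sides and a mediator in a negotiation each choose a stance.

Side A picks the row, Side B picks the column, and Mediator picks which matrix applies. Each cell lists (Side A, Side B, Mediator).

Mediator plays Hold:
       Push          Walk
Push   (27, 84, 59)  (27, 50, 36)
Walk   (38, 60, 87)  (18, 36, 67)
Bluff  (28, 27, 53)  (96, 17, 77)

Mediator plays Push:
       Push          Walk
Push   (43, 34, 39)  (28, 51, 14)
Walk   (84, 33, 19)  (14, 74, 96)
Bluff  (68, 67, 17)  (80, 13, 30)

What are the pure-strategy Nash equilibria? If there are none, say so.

The unique pure-strategy Nash equilibrium is (Walk, Push, Hold).

Mark each player's best response to every combination of opponents' strategies; a profile where every player is best-responding is a pure Nash equilibrium.
Side A against (Push, Hold): payoffs 27, 38, 28 → best response Walk.
Side A against (Push, Push): payoffs 43, 84, 68 → best response Walk.
Side A against (Walk, Hold): payoffs 27, 18, 96 → best response Bluff.
Side A against (Walk, Push): payoffs 28, 14, 80 → best response Bluff.
Side B against (Push, Hold): payoffs 84, 50 → best response Push.
Side B against (Push, Push): payoffs 34, 51 → best response Walk.
Side B against (Walk, Hold): payoffs 60, 36 → best response Push.
Side B against (Walk, Push): payoffs 33, 74 → best response Walk.
Side B against (Bluff, Hold): payoffs 27, 17 → best response Push.
Side B against (Bluff, Push): payoffs 67, 13 → best response Push.
Mediator against (Push, Push): payoffs 59, 39 → best response Hold.
Mediator against (Push, Walk): payoffs 36, 14 → best response Hold.
Mediator against (Walk, Push): payoffs 87, 19 → best response Hold.
Mediator against (Walk, Walk): payoffs 67, 96 → best response Push.
Mediator against (Bluff, Push): payoffs 53, 17 → best response Hold.
Mediator against (Bluff, Walk): payoffs 77, 30 → best response Hold.
Mutual best responses: (Walk, Push, Hold).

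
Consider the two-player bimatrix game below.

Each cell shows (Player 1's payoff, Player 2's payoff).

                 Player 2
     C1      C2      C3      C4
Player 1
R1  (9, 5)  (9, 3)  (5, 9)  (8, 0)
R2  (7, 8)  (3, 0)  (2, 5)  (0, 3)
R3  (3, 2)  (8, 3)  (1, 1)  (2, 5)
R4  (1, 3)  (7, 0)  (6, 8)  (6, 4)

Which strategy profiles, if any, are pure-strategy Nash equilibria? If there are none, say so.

Mark each player's best response to every combination of opponents' strategies; a profile where every player is best-responding is a pure Nash equilibrium.
Player 1 against C1: payoffs 9, 7, 3, 1 → best response R1.
Player 1 against C2: payoffs 9, 3, 8, 7 → best response R1.
Player 1 against C3: payoffs 5, 2, 1, 6 → best response R4.
Player 1 against C4: payoffs 8, 0, 2, 6 → best response R1.
Player 2 against R1: payoffs 5, 3, 9, 0 → best response C3.
Player 2 against R2: payoffs 8, 0, 5, 3 → best response C1.
Player 2 against R3: payoffs 2, 3, 1, 5 → best response C4.
Player 2 against R4: payoffs 3, 0, 8, 4 → best response C3.
Mutual best responses: (R4, C3).

(R4, C3)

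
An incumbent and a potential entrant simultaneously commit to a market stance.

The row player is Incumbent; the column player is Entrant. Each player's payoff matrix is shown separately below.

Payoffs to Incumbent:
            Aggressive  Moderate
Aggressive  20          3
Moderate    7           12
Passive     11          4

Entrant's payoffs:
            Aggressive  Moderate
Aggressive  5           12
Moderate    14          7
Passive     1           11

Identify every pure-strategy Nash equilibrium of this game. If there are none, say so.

For each player, find the best response to each opponent profile; mutual best responses are the pure NE.
Incumbent against Aggressive: payoffs 20, 7, 11 → best response Aggressive.
Incumbent against Moderate: payoffs 3, 12, 4 → best response Moderate.
Entrant against Aggressive: payoffs 5, 12 → best response Moderate.
Entrant against Moderate: payoffs 14, 7 → best response Aggressive.
Entrant against Passive: payoffs 1, 11 → best response Moderate.
No profile is a mutual best response for all players.

There is no pure-strategy Nash equilibrium.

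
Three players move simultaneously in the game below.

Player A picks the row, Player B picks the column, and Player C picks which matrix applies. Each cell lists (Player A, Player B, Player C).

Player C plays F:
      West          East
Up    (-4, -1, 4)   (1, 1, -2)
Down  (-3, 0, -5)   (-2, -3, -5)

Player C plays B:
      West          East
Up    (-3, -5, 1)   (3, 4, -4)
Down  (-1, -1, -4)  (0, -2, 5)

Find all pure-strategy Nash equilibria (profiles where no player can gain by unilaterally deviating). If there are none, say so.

Pure-strategy Nash equilibria: (Up, East, F) and (Down, West, B)

Mark each player's best response to every combination of opponents' strategies; a profile where every player is best-responding is a pure Nash equilibrium.
Player A against (West, F): payoffs -4, -3 → best response Down.
Player A against (West, B): payoffs -3, -1 → best response Down.
Player A against (East, F): payoffs 1, -2 → best response Up.
Player A against (East, B): payoffs 3, 0 → best response Up.
Player B against (Up, F): payoffs -1, 1 → best response East.
Player B against (Up, B): payoffs -5, 4 → best response East.
Player B against (Down, F): payoffs 0, -3 → best response West.
Player B against (Down, B): payoffs -1, -2 → best response West.
Player C against (Up, West): payoffs 4, 1 → best response F.
Player C against (Up, East): payoffs -2, -4 → best response F.
Player C against (Down, West): payoffs -5, -4 → best response B.
Player C against (Down, East): payoffs -5, 5 → best response B.
Mutual best responses: (Up, East, F); (Down, West, B).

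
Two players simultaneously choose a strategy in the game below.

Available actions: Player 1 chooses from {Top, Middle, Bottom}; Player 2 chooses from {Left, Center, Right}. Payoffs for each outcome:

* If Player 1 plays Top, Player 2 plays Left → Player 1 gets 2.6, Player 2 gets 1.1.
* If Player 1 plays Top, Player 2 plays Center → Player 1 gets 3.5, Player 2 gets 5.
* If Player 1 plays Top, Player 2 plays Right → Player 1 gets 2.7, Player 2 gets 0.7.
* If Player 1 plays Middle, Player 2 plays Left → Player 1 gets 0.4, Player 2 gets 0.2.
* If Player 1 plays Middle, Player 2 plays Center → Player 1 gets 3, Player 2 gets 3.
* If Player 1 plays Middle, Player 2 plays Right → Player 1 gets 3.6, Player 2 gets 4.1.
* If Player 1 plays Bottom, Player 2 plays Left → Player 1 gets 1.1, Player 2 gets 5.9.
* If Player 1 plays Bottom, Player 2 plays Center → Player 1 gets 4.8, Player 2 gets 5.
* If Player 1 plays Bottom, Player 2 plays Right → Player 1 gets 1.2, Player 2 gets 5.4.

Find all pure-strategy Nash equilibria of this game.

Player 1 against Left: payoffs 2.6, 0.4, 1.1 → best response Top.
Player 1 against Center: payoffs 3.5, 3, 4.8 → best response Bottom.
Player 1 against Right: payoffs 2.7, 3.6, 1.2 → best response Middle.
Player 2 against Top: payoffs 1.1, 5, 0.7 → best response Center.
Player 2 against Middle: payoffs 0.2, 3, 4.1 → best response Right.
Player 2 against Bottom: payoffs 5.9, 5, 5.4 → best response Left.
Mutual best responses: (Middle, Right).

(Middle, Right)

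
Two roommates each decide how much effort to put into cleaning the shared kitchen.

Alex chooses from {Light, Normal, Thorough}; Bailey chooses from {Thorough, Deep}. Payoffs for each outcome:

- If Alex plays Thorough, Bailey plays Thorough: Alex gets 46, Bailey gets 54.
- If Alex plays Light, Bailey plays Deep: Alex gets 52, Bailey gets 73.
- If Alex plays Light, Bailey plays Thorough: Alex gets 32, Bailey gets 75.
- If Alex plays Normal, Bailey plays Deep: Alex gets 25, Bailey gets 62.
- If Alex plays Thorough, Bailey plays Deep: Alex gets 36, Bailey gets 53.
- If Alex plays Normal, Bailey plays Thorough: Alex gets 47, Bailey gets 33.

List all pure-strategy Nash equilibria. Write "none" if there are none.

(Light, Thorough): Alex can switch to Normal (32 → 47). Not NE.
(Light, Deep): Bailey can switch to Thorough (73 → 75). Not NE.
(Normal, Thorough): Bailey can switch to Deep (33 → 62). Not NE.
(Normal, Deep): Alex can switch to Light (25 → 52). Not NE.
(Thorough, Thorough): Alex can switch to Normal (46 → 47). Not NE.
(Thorough, Deep): Alex can switch to Light (36 → 52). Not NE.

This game has no pure Nash equilibrium.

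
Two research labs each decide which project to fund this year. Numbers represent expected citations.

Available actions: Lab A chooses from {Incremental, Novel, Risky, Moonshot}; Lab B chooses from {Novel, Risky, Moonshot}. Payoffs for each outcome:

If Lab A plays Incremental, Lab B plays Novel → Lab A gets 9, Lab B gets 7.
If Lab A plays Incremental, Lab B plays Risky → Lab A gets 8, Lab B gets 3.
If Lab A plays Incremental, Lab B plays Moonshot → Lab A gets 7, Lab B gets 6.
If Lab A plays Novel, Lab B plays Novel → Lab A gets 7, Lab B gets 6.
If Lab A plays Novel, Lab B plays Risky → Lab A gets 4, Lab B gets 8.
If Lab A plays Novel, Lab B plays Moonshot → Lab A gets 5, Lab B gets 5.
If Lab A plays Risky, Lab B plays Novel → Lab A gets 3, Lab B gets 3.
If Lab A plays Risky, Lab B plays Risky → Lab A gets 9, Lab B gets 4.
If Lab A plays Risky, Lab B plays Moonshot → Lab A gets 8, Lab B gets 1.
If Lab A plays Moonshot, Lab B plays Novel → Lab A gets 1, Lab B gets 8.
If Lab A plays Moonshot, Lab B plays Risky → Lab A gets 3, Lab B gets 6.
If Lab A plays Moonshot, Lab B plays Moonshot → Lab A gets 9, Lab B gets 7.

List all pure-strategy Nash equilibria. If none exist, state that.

The pure Nash equilibria are (Incremental, Novel); (Risky, Risky).

(Incremental, Novel): Lab A gets 9, best alternative 7; Lab B gets 7, best alternative 6. No profitable deviation — NE.
(Incremental, Risky): Lab A can switch to Risky (8 → 9). Not NE.
(Incremental, Moonshot): Lab A can switch to Risky (7 → 8). Not NE.
(Novel, Novel): Lab A can switch to Incremental (7 → 9). Not NE.
(Novel, Risky): Lab A can switch to Incremental (4 → 8). Not NE.
(Novel, Moonshot): Lab A can switch to Incremental (5 → 7). Not NE.
(Risky, Novel): Lab A can switch to Incremental (3 → 9). Not NE.
(Risky, Risky): Lab A gets 9, best alternative 8; Lab B gets 4, best alternative 3. No profitable deviation — NE.
(Risky, Moonshot): Lab A can switch to Moonshot (8 → 9). Not NE.
(Moonshot, Novel): Lab A can switch to Incremental (1 → 9). Not NE.
(Moonshot, Risky): Lab A can switch to Incremental (3 → 8). Not NE.
(Moonshot, Moonshot): Lab B can switch to Novel (7 → 8). Not NE.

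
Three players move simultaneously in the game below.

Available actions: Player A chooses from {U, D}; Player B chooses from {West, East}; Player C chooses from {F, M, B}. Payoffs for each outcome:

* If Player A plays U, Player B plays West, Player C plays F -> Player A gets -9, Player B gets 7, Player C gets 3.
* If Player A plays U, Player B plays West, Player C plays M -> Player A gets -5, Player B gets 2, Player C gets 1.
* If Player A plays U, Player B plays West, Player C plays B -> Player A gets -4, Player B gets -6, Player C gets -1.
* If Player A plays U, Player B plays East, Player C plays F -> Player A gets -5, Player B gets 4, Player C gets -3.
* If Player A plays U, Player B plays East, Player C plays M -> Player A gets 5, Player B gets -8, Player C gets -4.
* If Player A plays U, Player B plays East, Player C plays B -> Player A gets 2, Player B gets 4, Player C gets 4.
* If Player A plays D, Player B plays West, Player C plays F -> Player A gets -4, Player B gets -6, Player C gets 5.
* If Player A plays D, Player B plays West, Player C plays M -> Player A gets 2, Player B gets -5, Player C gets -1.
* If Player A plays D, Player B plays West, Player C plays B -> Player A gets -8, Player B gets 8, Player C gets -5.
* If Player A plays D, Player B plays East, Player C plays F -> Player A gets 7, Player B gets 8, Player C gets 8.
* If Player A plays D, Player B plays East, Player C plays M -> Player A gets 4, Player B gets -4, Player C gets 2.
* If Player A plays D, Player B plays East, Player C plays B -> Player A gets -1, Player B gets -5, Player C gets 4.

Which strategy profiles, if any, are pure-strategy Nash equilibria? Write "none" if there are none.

The pure Nash equilibria are (U, East, B); (D, East, F).

Player A against (West, F): payoffs -9, -4 → best response D.
Player A against (West, M): payoffs -5, 2 → best response D.
Player A against (West, B): payoffs -4, -8 → best response U.
Player A against (East, F): payoffs -5, 7 → best response D.
Player A against (East, M): payoffs 5, 4 → best response U.
Player A against (East, B): payoffs 2, -1 → best response U.
Player B against (U, F): payoffs 7, 4 → best response West.
Player B against (U, M): payoffs 2, -8 → best response West.
Player B against (U, B): payoffs -6, 4 → best response East.
Player B against (D, F): payoffs -6, 8 → best response East.
Player B against (D, M): payoffs -5, -4 → best response East.
Player B against (D, B): payoffs 8, -5 → best response West.
Player C against (U, West): payoffs 3, 1, -1 → best response F.
Player C against (U, East): payoffs -3, -4, 4 → best response B.
Player C against (D, West): payoffs 5, -1, -5 → best response F.
Player C against (D, East): payoffs 8, 2, 4 → best response F.
Mutual best responses: (U, East, B); (D, East, F).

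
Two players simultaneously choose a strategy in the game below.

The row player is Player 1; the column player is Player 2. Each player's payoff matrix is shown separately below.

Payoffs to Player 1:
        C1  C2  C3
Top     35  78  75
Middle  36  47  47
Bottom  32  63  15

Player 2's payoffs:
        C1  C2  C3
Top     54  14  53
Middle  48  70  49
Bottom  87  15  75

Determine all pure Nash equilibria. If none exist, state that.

none

(Top, C1): Player 1 can switch to Middle (35 → 36). Not NE.
(Top, C2): Player 2 can switch to C1 (14 → 54). Not NE.
(Top, C3): Player 2 can switch to C1 (53 → 54). Not NE.
(Middle, C1): Player 2 can switch to C2 (48 → 70). Not NE.
(Middle, C2): Player 1 can switch to Top (47 → 78). Not NE.
(Middle, C3): Player 1 can switch to Top (47 → 75). Not NE.
(The remaining 3 profiles each have a profitable deviation by the same check.)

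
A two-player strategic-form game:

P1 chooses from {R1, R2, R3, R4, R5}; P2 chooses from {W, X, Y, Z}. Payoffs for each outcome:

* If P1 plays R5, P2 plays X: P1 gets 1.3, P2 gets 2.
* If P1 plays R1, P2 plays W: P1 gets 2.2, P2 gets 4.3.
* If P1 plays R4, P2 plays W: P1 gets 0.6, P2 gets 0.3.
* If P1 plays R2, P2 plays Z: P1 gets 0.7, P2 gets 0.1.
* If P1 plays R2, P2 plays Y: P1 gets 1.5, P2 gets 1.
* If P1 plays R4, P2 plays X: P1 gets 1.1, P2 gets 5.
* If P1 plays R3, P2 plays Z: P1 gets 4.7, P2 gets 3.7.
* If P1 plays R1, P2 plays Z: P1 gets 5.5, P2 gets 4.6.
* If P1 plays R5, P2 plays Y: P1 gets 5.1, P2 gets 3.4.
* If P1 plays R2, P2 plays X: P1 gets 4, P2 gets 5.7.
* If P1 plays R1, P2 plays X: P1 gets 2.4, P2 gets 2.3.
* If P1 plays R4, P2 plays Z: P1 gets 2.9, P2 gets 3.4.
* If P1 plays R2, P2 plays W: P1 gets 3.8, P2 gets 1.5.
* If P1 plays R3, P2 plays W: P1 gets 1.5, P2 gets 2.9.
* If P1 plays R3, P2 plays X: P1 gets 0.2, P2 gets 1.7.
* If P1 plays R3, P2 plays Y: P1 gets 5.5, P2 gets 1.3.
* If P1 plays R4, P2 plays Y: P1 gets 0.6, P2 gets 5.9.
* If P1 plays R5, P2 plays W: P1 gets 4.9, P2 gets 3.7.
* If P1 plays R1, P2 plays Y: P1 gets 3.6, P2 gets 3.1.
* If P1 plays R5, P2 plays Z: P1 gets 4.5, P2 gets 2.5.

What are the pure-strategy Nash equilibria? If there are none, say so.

P1 against W: payoffs 2.2, 3.8, 1.5, 0.6, 4.9 → best response R5.
P1 against X: payoffs 2.4, 4, 0.2, 1.1, 1.3 → best response R2.
P1 against Y: payoffs 3.6, 1.5, 5.5, 0.6, 5.1 → best response R3.
P1 against Z: payoffs 5.5, 0.7, 4.7, 2.9, 4.5 → best response R1.
P2 against R1: payoffs 4.3, 2.3, 3.1, 4.6 → best response Z.
P2 against R2: payoffs 1.5, 5.7, 1, 0.1 → best response X.
P2 against R3: payoffs 2.9, 1.7, 1.3, 3.7 → best response Z.
P2 against R4: payoffs 0.3, 5, 5.9, 3.4 → best response Y.
P2 against R5: payoffs 3.7, 2, 3.4, 2.5 → best response W.
Mutual best responses: (R1, Z); (R2, X); (R5, W).

Pure-strategy Nash equilibria: (R1, Z), (R2, X), (R5, W)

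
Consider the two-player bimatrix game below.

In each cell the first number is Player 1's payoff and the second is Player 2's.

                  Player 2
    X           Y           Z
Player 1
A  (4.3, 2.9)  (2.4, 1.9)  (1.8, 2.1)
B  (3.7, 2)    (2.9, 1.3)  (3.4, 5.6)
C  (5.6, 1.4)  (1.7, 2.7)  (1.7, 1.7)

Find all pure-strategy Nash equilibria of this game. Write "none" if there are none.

The unique pure-strategy Nash equilibrium is (B, Z).

Player 1 against X: payoffs 4.3, 3.7, 5.6 → best response C.
Player 1 against Y: payoffs 2.4, 2.9, 1.7 → best response B.
Player 1 against Z: payoffs 1.8, 3.4, 1.7 → best response B.
Player 2 against A: payoffs 2.9, 1.9, 2.1 → best response X.
Player 2 against B: payoffs 2, 1.3, 5.6 → best response Z.
Player 2 against C: payoffs 1.4, 2.7, 1.7 → best response Y.
Mutual best responses: (B, Z).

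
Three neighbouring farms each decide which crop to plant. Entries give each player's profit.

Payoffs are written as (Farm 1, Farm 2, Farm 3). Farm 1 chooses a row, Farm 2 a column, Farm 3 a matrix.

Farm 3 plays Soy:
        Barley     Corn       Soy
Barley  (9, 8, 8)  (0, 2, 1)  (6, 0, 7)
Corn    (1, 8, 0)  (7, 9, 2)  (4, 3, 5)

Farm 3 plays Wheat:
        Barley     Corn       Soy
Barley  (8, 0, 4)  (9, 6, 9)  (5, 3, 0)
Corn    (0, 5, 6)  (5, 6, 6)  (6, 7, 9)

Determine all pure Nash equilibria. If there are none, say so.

Pure-strategy Nash equilibria: (Barley, Barley, Soy), (Barley, Corn, Wheat), (Corn, Soy, Wheat)

Farm 1 against (Barley, Soy): payoffs 9, 1 → best response Barley.
Farm 1 against (Barley, Wheat): payoffs 8, 0 → best response Barley.
Farm 1 against (Corn, Soy): payoffs 0, 7 → best response Corn.
Farm 1 against (Corn, Wheat): payoffs 9, 5 → best response Barley.
Farm 1 against (Soy, Soy): payoffs 6, 4 → best response Barley.
Farm 1 against (Soy, Wheat): payoffs 5, 6 → best response Corn.
Farm 2 against (Barley, Soy): payoffs 8, 2, 0 → best response Barley.
Farm 2 against (Barley, Wheat): payoffs 0, 6, 3 → best response Corn.
Farm 2 against (Corn, Soy): payoffs 8, 9, 3 → best response Corn.
Farm 2 against (Corn, Wheat): payoffs 5, 6, 7 → best response Soy.
Farm 3 against (Barley, Barley): payoffs 8, 4 → best response Soy.
Farm 3 against (Barley, Corn): payoffs 1, 9 → best response Wheat.
Farm 3 against (Barley, Soy): payoffs 7, 0 → best response Soy.
Farm 3 against (Corn, Barley): payoffs 0, 6 → best response Wheat.
Farm 3 against (Corn, Corn): payoffs 2, 6 → best response Wheat.
Farm 3 against (Corn, Soy): payoffs 5, 9 → best response Wheat.
Mutual best responses: (Barley, Barley, Soy); (Barley, Corn, Wheat); (Corn, Soy, Wheat).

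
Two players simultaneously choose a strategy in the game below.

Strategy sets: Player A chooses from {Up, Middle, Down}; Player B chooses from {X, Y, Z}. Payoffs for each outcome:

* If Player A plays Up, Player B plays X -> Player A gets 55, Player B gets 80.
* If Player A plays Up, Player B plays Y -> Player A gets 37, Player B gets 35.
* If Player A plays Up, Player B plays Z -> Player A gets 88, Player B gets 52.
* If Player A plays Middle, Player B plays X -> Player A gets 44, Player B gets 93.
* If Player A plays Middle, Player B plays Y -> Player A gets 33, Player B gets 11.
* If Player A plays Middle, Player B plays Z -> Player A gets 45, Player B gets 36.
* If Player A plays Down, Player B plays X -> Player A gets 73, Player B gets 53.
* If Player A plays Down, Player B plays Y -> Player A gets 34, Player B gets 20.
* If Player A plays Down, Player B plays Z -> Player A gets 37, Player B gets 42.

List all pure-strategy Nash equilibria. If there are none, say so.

The unique pure-strategy Nash equilibrium is (Down, X).

Mark each player's best response to every combination of opponents' strategies; a profile where every player is best-responding is a pure Nash equilibrium.
Player A against X: payoffs 55, 44, 73 → best response Down.
Player A against Y: payoffs 37, 33, 34 → best response Up.
Player A against Z: payoffs 88, 45, 37 → best response Up.
Player B against Up: payoffs 80, 35, 52 → best response X.
Player B against Middle: payoffs 93, 11, 36 → best response X.
Player B against Down: payoffs 53, 20, 42 → best response X.
Mutual best responses: (Down, X).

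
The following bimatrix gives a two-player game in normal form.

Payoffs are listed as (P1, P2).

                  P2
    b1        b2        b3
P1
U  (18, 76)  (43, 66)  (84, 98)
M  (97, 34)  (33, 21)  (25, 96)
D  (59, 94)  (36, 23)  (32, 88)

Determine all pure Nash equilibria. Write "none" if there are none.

Mark each player's best response to every combination of opponents' strategies; a profile where every player is best-responding is a pure Nash equilibrium.
P1 against b1: payoffs 18, 97, 59 → best response M.
P1 against b2: payoffs 43, 33, 36 → best response U.
P1 against b3: payoffs 84, 25, 32 → best response U.
P2 against U: payoffs 76, 66, 98 → best response b3.
P2 against M: payoffs 34, 21, 96 → best response b3.
P2 against D: payoffs 94, 23, 88 → best response b1.
Mutual best responses: (U, b3).

(U, b3)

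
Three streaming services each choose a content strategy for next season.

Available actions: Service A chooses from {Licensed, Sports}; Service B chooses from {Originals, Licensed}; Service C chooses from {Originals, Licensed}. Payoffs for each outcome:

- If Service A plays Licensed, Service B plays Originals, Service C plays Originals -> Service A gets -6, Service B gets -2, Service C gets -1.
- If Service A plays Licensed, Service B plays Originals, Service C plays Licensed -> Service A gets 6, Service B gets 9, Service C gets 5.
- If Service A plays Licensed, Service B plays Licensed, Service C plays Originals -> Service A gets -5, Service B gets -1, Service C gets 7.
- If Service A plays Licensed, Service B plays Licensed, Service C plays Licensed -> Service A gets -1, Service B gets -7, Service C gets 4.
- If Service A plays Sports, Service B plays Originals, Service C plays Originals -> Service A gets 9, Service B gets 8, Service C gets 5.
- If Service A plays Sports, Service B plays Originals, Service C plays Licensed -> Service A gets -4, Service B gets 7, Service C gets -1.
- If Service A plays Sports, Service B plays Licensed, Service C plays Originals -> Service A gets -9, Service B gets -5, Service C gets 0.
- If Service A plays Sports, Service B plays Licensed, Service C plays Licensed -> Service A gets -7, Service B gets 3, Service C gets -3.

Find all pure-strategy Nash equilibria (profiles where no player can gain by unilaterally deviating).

Service A against (Originals, Originals): payoffs -6, 9 → best response Sports.
Service A against (Originals, Licensed): payoffs 6, -4 → best response Licensed.
Service A against (Licensed, Originals): payoffs -5, -9 → best response Licensed.
Service A against (Licensed, Licensed): payoffs -1, -7 → best response Licensed.
Service B against (Licensed, Originals): payoffs -2, -1 → best response Licensed.
Service B against (Licensed, Licensed): payoffs 9, -7 → best response Originals.
Service B against (Sports, Originals): payoffs 8, -5 → best response Originals.
Service B against (Sports, Licensed): payoffs 7, 3 → best response Originals.
Service C against (Licensed, Originals): payoffs -1, 5 → best response Licensed.
Service C against (Licensed, Licensed): payoffs 7, 4 → best response Originals.
Service C against (Sports, Originals): payoffs 5, -1 → best response Originals.
Service C against (Sports, Licensed): payoffs 0, -3 → best response Originals.
Mutual best responses: (Licensed, Originals, Licensed); (Licensed, Licensed, Originals); (Sports, Originals, Originals).

The pure Nash equilibria are (Licensed, Originals, Licensed); (Licensed, Licensed, Originals); (Sports, Originals, Originals).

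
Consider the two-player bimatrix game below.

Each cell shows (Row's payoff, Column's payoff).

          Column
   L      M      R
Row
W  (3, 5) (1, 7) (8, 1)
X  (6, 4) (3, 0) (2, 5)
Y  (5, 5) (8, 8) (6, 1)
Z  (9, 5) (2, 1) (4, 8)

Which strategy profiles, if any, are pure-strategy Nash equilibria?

Row against L: payoffs 3, 6, 5, 9 → best response Z.
Row against M: payoffs 1, 3, 8, 2 → best response Y.
Row against R: payoffs 8, 2, 6, 4 → best response W.
Column against W: payoffs 5, 7, 1 → best response M.
Column against X: payoffs 4, 0, 5 → best response R.
Column against Y: payoffs 5, 8, 1 → best response M.
Column against Z: payoffs 5, 1, 8 → best response R.
Mutual best responses: (Y, M).

Pure NE: (Y, M)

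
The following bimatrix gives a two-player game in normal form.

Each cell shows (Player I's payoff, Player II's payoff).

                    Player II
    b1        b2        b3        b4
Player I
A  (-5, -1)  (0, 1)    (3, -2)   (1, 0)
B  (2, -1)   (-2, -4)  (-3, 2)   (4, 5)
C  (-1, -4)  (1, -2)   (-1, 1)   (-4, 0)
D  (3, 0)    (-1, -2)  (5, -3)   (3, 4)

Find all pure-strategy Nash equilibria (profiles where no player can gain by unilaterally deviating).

(A, b1): Player I can switch to B (-5 → 2). Not NE.
(A, b2): Player I can switch to C (0 → 1). Not NE.
(A, b3): Player I can switch to D (3 → 5). Not NE.
(A, b4): Player I can switch to B (1 → 4). Not NE.
(B, b1): Player I can switch to D (2 → 3). Not NE.
(B, b2): Player I can switch to A (-2 → 0). Not NE.
(B, b3): Player I can switch to A (-3 → 3). Not NE.
(B, b4): Player I gets 4, best alternative 3; Player II gets 5, best alternative 2. No profitable deviation — NE.
(C, b1): Player I can switch to B (-1 → 2). Not NE.
(C, b2): Player II can switch to b3 (-2 → 1). Not NE.
(C, b3): Player I can switch to A (-1 → 3). Not NE.
(The remaining 5 profiles each have a profitable deviation by the same check.)

Pure NE: (B, b4)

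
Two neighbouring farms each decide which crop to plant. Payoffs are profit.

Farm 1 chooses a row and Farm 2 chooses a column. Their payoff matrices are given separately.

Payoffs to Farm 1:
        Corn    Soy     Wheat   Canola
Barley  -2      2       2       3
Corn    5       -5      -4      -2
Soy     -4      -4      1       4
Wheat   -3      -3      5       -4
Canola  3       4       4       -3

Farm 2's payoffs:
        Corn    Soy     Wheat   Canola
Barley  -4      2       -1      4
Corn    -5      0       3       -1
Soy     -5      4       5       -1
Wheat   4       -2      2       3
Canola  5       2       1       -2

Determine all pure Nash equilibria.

No pure-strategy Nash equilibrium.

Mark each player's best response to every combination of opponents' strategies; a profile where every player is best-responding is a pure Nash equilibrium.
Farm 1 against Corn: payoffs -2, 5, -4, -3, 3 → best response Corn.
Farm 1 against Soy: payoffs 2, -5, -4, -3, 4 → best response Canola.
Farm 1 against Wheat: payoffs 2, -4, 1, 5, 4 → best response Wheat.
Farm 1 against Canola: payoffs 3, -2, 4, -4, -3 → best response Soy.
Farm 2 against Barley: payoffs -4, 2, -1, 4 → best response Canola.
Farm 2 against Corn: payoffs -5, 0, 3, -1 → best response Wheat.
Farm 2 against Soy: payoffs -5, 4, 5, -1 → best response Wheat.
Farm 2 against Wheat: payoffs 4, -2, 2, 3 → best response Corn.
Farm 2 against Canola: payoffs 5, 2, 1, -2 → best response Corn.
No profile is a mutual best response for all players.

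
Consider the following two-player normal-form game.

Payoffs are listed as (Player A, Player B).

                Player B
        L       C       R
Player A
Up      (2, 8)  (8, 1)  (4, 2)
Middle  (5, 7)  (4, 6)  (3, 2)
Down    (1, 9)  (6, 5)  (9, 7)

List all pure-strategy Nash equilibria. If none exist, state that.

Check each profile: it is a Nash equilibrium iff no player can strictly gain by switching unilaterally.
(Up, L): Player A can switch to Middle (2 → 5). Not NE.
(Up, C): Player B can switch to L (1 → 8). Not NE.
(Up, R): Player A can switch to Down (4 → 9). Not NE.
(Middle, L): Player A gets 5, best alternative 2; Player B gets 7, best alternative 6. No profitable deviation — NE.
(Middle, C): Player A can switch to Up (4 → 8). Not NE.
(Middle, R): Player A can switch to Up (3 → 4). Not NE.
(Down, L): Player A can switch to Up (1 → 2). Not NE.
(The remaining 2 profiles each have a profitable deviation by the same check.)

(Middle, L)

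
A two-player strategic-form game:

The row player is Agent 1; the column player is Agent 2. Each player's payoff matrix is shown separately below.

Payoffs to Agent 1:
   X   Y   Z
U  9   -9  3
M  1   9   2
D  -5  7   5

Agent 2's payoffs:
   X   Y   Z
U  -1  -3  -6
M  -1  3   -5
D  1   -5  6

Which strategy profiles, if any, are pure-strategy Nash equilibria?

Agent 1 against X: payoffs 9, 1, -5 → best response U.
Agent 1 against Y: payoffs -9, 9, 7 → best response M.
Agent 1 against Z: payoffs 3, 2, 5 → best response D.
Agent 2 against U: payoffs -1, -3, -6 → best response X.
Agent 2 against M: payoffs -1, 3, -5 → best response Y.
Agent 2 against D: payoffs 1, -5, 6 → best response Z.
Mutual best responses: (U, X); (M, Y); (D, Z).

The pure Nash equilibria are (U, X), (M, Y), (D, Z).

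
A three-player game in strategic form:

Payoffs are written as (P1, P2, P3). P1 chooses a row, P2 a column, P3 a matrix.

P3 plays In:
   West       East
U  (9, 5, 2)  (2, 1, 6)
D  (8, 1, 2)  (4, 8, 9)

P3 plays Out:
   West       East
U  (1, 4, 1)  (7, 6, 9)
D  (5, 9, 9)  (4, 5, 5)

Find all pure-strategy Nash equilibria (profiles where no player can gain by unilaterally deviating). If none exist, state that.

(U, West, In): P1 gets 9, best alternative 8; P2 gets 5, best alternative 1; P3 gets 2, best alternative 1. No profitable deviation — NE.
(U, West, Out): P1 can switch to D (1 → 5). Not NE.
(U, East, In): P1 can switch to D (2 → 4). Not NE.
(U, East, Out): P1 gets 7, best alternative 4; P2 gets 6, best alternative 4; P3 gets 9, best alternative 6. No profitable deviation — NE.
(D, West, In): P1 can switch to U (8 → 9). Not NE.
(D, West, Out): P1 gets 5, best alternative 1; P2 gets 9, best alternative 5; P3 gets 9, best alternative 2. No profitable deviation — NE.
(D, East, In): P1 gets 4, best alternative 2; P2 gets 8, best alternative 1; P3 gets 9, best alternative 5. No profitable deviation — NE.
(D, East, Out): P1 can switch to U (4 → 7). Not NE.

(U, West, In), (U, East, Out), (D, West, Out), (D, East, In)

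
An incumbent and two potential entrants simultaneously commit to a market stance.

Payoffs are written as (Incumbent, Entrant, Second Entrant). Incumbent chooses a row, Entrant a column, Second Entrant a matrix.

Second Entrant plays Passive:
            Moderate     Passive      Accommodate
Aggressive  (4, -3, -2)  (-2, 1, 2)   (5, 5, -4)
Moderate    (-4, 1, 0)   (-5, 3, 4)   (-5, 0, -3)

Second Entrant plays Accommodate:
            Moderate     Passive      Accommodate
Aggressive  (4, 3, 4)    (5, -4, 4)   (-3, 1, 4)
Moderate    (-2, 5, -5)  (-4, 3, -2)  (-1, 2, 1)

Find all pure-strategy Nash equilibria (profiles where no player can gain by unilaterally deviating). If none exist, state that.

The unique pure-strategy Nash equilibrium is (Aggressive, Moderate, Accommodate).

Incumbent against (Moderate, Passive): payoffs 4, -4 → best response Aggressive.
Incumbent against (Moderate, Accommodate): payoffs 4, -2 → best response Aggressive.
Incumbent against (Passive, Passive): payoffs -2, -5 → best response Aggressive.
Incumbent against (Passive, Accommodate): payoffs 5, -4 → best response Aggressive.
Incumbent against (Accommodate, Passive): payoffs 5, -5 → best response Aggressive.
Incumbent against (Accommodate, Accommodate): payoffs -3, -1 → best response Moderate.
Entrant against (Aggressive, Passive): payoffs -3, 1, 5 → best response Accommodate.
Entrant against (Aggressive, Accommodate): payoffs 3, -4, 1 → best response Moderate.
Entrant against (Moderate, Passive): payoffs 1, 3, 0 → best response Passive.
Entrant against (Moderate, Accommodate): payoffs 5, 3, 2 → best response Moderate.
Second Entrant against (Aggressive, Moderate): payoffs -2, 4 → best response Accommodate.
Second Entrant against (Aggressive, Passive): payoffs 2, 4 → best response Accommodate.
Second Entrant against (Aggressive, Accommodate): payoffs -4, 4 → best response Accommodate.
Second Entrant against (Moderate, Moderate): payoffs 0, -5 → best response Passive.
Second Entrant against (Moderate, Passive): payoffs 4, -2 → best response Passive.
Second Entrant against (Moderate, Accommodate): payoffs -3, 1 → best response Accommodate.
Mutual best responses: (Aggressive, Moderate, Accommodate).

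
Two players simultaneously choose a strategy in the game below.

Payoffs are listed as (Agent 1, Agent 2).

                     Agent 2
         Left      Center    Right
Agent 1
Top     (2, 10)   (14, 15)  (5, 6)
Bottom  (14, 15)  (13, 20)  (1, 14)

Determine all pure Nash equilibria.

Agent 1 against Left: payoffs 2, 14 → best response Bottom.
Agent 1 against Center: payoffs 14, 13 → best response Top.
Agent 1 against Right: payoffs 5, 1 → best response Top.
Agent 2 against Top: payoffs 10, 15, 6 → best response Center.
Agent 2 against Bottom: payoffs 15, 20, 14 → best response Center.
Mutual best responses: (Top, Center).

Pure NE: (Top, Center)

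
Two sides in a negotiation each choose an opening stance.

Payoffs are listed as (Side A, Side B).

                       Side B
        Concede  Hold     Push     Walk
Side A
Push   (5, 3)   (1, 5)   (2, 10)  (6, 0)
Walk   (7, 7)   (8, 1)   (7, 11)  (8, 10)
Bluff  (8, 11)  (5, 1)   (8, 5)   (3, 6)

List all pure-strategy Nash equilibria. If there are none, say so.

(Bluff, Concede)

Mark each player's best response to every combination of opponents' strategies; a profile where every player is best-responding is a pure Nash equilibrium.
Side A against Concede: payoffs 5, 7, 8 → best response Bluff.
Side A against Hold: payoffs 1, 8, 5 → best response Walk.
Side A against Push: payoffs 2, 7, 8 → best response Bluff.
Side A against Walk: payoffs 6, 8, 3 → best response Walk.
Side B against Push: payoffs 3, 5, 10, 0 → best response Push.
Side B against Walk: payoffs 7, 1, 11, 10 → best response Push.
Side B against Bluff: payoffs 11, 1, 5, 6 → best response Concede.
Mutual best responses: (Bluff, Concede).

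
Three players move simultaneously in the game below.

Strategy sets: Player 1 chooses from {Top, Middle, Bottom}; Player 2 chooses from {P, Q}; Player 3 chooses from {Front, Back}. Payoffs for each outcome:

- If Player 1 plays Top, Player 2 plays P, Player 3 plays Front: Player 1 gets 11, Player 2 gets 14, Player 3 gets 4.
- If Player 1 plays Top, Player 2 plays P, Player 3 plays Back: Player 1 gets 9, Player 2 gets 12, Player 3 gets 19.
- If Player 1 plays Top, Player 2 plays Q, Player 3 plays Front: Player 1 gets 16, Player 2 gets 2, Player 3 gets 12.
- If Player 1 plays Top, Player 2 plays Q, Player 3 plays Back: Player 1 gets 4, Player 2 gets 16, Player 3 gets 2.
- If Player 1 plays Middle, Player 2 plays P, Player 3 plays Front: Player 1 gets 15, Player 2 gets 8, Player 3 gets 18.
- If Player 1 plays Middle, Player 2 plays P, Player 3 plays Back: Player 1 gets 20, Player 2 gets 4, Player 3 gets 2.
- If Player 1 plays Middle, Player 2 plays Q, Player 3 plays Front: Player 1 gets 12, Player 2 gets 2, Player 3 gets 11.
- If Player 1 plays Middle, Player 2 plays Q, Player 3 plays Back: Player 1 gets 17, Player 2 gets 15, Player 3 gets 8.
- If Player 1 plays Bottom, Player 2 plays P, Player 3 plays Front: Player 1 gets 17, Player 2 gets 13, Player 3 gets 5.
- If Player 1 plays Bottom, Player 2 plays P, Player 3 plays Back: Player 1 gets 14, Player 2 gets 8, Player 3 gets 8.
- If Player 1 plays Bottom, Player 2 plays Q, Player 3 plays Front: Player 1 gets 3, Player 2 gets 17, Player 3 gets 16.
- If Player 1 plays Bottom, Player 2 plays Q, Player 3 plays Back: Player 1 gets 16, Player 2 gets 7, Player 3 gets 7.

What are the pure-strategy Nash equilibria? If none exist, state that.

This game has no pure Nash equilibrium.

(Top, P, Front): Player 1 can switch to Middle (11 → 15). Not NE.
(Top, P, Back): Player 1 can switch to Middle (9 → 20). Not NE.
(Top, Q, Front): Player 2 can switch to P (2 → 14). Not NE.
(Top, Q, Back): Player 1 can switch to Middle (4 → 17). Not NE.
(Middle, P, Front): Player 1 can switch to Bottom (15 → 17). Not NE.
(Middle, P, Back): Player 2 can switch to Q (4 → 15). Not NE.
(The remaining 6 profiles each have a profitable deviation by the same check.)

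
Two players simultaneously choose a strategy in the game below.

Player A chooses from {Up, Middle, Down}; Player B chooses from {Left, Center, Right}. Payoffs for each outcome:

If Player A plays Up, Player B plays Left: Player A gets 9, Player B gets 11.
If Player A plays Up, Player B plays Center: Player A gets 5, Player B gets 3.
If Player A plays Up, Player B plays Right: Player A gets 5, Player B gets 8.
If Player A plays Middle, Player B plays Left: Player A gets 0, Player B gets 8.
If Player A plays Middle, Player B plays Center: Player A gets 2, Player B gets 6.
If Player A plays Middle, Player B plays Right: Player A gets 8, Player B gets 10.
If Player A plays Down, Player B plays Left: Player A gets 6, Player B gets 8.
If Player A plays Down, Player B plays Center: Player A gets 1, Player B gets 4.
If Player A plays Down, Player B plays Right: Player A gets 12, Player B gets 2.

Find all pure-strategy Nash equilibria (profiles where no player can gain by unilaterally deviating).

Mark each player's best response to every combination of opponents' strategies; a profile where every player is best-responding is a pure Nash equilibrium.
Player A against Left: payoffs 9, 0, 6 → best response Up.
Player A against Center: payoffs 5, 2, 1 → best response Up.
Player A against Right: payoffs 5, 8, 12 → best response Down.
Player B against Up: payoffs 11, 3, 8 → best response Left.
Player B against Middle: payoffs 8, 6, 10 → best response Right.
Player B against Down: payoffs 8, 4, 2 → best response Left.
Mutual best responses: (Up, Left).

(Up, Left)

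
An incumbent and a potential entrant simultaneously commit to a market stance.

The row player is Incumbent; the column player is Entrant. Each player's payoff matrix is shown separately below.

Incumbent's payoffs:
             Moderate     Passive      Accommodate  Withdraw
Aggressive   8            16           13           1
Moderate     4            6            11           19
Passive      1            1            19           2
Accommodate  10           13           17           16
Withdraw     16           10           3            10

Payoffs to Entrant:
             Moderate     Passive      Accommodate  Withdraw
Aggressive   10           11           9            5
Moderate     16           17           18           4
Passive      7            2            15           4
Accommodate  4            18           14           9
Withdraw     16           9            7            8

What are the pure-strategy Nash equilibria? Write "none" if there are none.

The pure Nash equilibria are (Aggressive, Passive); (Passive, Accommodate); (Withdraw, Moderate).

Mark each player's best response to every combination of opponents' strategies; a profile where every player is best-responding is a pure Nash equilibrium.
Incumbent against Moderate: payoffs 8, 4, 1, 10, 16 → best response Withdraw.
Incumbent against Passive: payoffs 16, 6, 1, 13, 10 → best response Aggressive.
Incumbent against Accommodate: payoffs 13, 11, 19, 17, 3 → best response Passive.
Incumbent against Withdraw: payoffs 1, 19, 2, 16, 10 → best response Moderate.
Entrant against Aggressive: payoffs 10, 11, 9, 5 → best response Passive.
Entrant against Moderate: payoffs 16, 17, 18, 4 → best response Accommodate.
Entrant against Passive: payoffs 7, 2, 15, 4 → best response Accommodate.
Entrant against Accommodate: payoffs 4, 18, 14, 9 → best response Passive.
Entrant against Withdraw: payoffs 16, 9, 7, 8 → best response Moderate.
Mutual best responses: (Aggressive, Passive); (Passive, Accommodate); (Withdraw, Moderate).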